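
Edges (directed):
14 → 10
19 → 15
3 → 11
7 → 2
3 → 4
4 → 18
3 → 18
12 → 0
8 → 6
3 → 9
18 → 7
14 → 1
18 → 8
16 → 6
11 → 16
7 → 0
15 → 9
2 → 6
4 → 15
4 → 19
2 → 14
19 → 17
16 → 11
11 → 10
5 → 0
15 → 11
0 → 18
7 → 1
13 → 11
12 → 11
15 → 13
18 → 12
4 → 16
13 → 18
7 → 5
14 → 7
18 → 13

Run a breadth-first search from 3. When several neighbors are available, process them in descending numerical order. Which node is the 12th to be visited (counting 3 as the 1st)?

Visit 3; enqueue 18, 11, 9, 4 → queue [18, 11, 9, 4]
Visit 18; enqueue 13, 12, 8, 7 → queue [11, 9, 4, 13, 12, 8, 7]
Visit 11; enqueue 16, 10 → queue [9, 4, 13, 12, 8, 7, 16, 10]
Visit 9 → queue [4, 13, 12, 8, 7, 16, 10]
Visit 4; enqueue 19, 15 → queue [13, 12, 8, 7, 16, 10, 19, 15]
Visit 13 → queue [12, 8, 7, 16, 10, 19, 15]
Visit 12; enqueue 0 → queue [8, 7, 16, 10, 19, 15, 0]
Visit 8; enqueue 6 → queue [7, 16, 10, 19, 15, 0, 6]
Visit 7; enqueue 5, 2, 1 → queue [16, 10, 19, 15, 0, 6, 5, 2, 1]
Visit 16 → queue [10, 19, 15, 0, 6, 5, 2, 1]
Visit 10 → queue [19, 15, 0, 6, 5, 2, 1]
Visit 19; enqueue 17 → queue [15, 0, 6, 5, 2, 1, 17]
Visit 15 → queue [0, 6, 5, 2, 1, 17]
Visit 0 → queue [6, 5, 2, 1, 17]
Visit 6 → queue [5, 2, 1, 17]
Visit 5 → queue [2, 1, 17]
Visit 2; enqueue 14 → queue [1, 17, 14]
Visit 1 → queue [17, 14]
Visit 17 → queue [14]
Visit 14 → queue []

Visit order: 3, 18, 11, 9, 4, 13, 12, 8, 7, 16, 10, 19, 15, 0, 6, 5, 2, 1, 17, 14

19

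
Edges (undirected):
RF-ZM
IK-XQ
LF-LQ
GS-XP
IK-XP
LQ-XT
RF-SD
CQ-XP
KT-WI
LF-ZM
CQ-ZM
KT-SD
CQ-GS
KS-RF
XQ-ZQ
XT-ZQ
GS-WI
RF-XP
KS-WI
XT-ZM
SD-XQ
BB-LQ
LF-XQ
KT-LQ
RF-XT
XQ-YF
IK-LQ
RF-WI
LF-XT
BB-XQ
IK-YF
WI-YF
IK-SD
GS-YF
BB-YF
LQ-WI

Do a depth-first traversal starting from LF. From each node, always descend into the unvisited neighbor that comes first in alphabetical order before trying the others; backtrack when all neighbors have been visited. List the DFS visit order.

Visit LF
LF → LQ
LQ → BB
BB → XQ
XQ → IK
IK → SD
SD → KT
KT → WI
WI → GS
GS → CQ
CQ → XP
XP → RF
RF → KS
RF → XT
XT → ZM
XT → ZQ
GS → YF

LF LQ BB XQ IK SD KT WI GS CQ XP RF KS XT ZM ZQ YF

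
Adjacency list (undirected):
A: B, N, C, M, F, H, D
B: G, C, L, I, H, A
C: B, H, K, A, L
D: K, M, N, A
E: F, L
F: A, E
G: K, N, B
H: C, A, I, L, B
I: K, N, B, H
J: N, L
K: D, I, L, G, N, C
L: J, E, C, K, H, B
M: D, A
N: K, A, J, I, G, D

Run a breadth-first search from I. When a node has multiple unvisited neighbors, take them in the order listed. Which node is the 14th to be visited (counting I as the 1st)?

F

Visit I; enqueue K, N, B, H → queue [K, N, B, H]
Visit K; enqueue D, L, G, C → queue [N, B, H, D, L, G, C]
Visit N; enqueue A, J → queue [B, H, D, L, G, C, A, J]
Visit B → queue [H, D, L, G, C, A, J]
Visit H → queue [D, L, G, C, A, J]
Visit D; enqueue M → queue [L, G, C, A, J, M]
Visit L; enqueue E → queue [G, C, A, J, M, E]
Visit G → queue [C, A, J, M, E]
Visit C → queue [A, J, M, E]
Visit A; enqueue F → queue [J, M, E, F]
Visit J → queue [M, E, F]
Visit M → queue [E, F]
Visit E → queue [F]
Visit F → queue []

Visit order: I, K, N, B, H, D, L, G, C, A, J, M, E, F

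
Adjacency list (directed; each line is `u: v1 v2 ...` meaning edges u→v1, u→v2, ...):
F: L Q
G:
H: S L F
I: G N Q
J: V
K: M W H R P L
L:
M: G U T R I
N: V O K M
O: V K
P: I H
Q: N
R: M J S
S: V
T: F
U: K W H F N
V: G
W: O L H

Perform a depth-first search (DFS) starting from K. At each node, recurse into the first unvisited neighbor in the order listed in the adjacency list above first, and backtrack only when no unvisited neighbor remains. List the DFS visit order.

Visit K
K → M
M → G
M → U
U → W
W → O
O → V
W → L
W → H
H → S
H → F
F → Q
Q → N
M → T
M → R
R → J
M → I
K → P

K, M, G, U, W, O, V, L, H, S, F, Q, N, T, R, J, I, P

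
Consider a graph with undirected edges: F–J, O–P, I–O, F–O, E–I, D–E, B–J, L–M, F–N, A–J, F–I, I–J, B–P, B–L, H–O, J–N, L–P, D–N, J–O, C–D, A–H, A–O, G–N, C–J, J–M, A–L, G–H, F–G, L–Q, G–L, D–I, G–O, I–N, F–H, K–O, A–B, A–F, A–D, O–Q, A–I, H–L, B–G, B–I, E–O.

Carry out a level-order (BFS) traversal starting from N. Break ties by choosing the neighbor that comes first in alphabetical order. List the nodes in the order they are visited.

Visit N; enqueue D, F, G, I, J → queue [D, F, G, I, J]
Visit D; enqueue A, C, E → queue [F, G, I, J, A, C, E]
Visit F; enqueue H, O → queue [G, I, J, A, C, E, H, O]
Visit G; enqueue B, L → queue [I, J, A, C, E, H, O, B, L]
Visit I → queue [J, A, C, E, H, O, B, L]
Visit J; enqueue M → queue [A, C, E, H, O, B, L, M]
Visit A → queue [C, E, H, O, B, L, M]
Visit C → queue [E, H, O, B, L, M]
Visit E → queue [H, O, B, L, M]
Visit H → queue [O, B, L, M]
Visit O; enqueue K, P, Q → queue [B, L, M, K, P, Q]
Visit B → queue [L, M, K, P, Q]
Visit L → queue [M, K, P, Q]
Visit M → queue [K, P, Q]
Visit K → queue [P, Q]
Visit P → queue [Q]
Visit Q → queue []

N -> D -> F -> G -> I -> J -> A -> C -> E -> H -> O -> B -> L -> M -> K -> P -> Q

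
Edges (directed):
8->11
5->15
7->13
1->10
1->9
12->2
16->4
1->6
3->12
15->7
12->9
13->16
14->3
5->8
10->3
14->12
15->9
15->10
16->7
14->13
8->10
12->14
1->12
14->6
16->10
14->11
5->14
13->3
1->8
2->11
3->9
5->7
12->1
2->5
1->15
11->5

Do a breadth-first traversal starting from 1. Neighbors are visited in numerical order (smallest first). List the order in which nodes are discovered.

1 -> 6 -> 8 -> 9 -> 10 -> 12 -> 15 -> 11 -> 3 -> 2 -> 14 -> 7 -> 5 -> 13 -> 16 -> 4

Visit 1; enqueue 6, 8, 9, 10, 12, 15 → queue [6, 8, 9, 10, 12, 15]
Visit 6 → queue [8, 9, 10, 12, 15]
Visit 8; enqueue 11 → queue [9, 10, 12, 15, 11]
Visit 9 → queue [10, 12, 15, 11]
Visit 10; enqueue 3 → queue [12, 15, 11, 3]
Visit 12; enqueue 2, 14 → queue [15, 11, 3, 2, 14]
Visit 15; enqueue 7 → queue [11, 3, 2, 14, 7]
Visit 11; enqueue 5 → queue [3, 2, 14, 7, 5]
Visit 3 → queue [2, 14, 7, 5]
Visit 2 → queue [14, 7, 5]
Visit 14; enqueue 13 → queue [7, 5, 13]
Visit 7 → queue [5, 13]
Visit 5 → queue [13]
Visit 13; enqueue 16 → queue [16]
Visit 16; enqueue 4 → queue [4]
Visit 4 → queue []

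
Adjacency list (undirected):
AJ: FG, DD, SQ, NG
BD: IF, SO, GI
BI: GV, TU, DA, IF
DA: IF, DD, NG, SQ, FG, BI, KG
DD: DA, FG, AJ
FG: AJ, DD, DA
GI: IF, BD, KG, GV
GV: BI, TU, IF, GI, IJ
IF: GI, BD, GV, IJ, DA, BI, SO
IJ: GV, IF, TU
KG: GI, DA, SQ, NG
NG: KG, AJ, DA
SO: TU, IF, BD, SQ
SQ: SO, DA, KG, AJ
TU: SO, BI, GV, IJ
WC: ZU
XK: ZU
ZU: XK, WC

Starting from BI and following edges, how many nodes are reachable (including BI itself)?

BFS from BI visits: BI, DA, GV, IF, TU, DD, FG, KG, NG, SQ, GI, IJ, BD, SO, AJ
Reachable nodes: 15 of 18 total.

15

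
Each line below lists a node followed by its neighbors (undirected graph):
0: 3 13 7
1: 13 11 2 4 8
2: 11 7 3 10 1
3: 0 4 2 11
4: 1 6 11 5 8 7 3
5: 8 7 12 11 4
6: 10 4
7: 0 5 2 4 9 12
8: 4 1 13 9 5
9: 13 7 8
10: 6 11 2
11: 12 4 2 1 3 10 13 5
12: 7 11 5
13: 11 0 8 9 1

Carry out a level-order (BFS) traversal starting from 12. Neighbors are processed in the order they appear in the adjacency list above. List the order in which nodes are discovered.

Visit 12; enqueue 7, 11, 5 → queue [7, 11, 5]
Visit 7; enqueue 0, 2, 4, 9 → queue [11, 5, 0, 2, 4, 9]
Visit 11; enqueue 1, 3, 10, 13 → queue [5, 0, 2, 4, 9, 1, 3, 10, 13]
Visit 5; enqueue 8 → queue [0, 2, 4, 9, 1, 3, 10, 13, 8]
Visit 0 → queue [2, 4, 9, 1, 3, 10, 13, 8]
Visit 2 → queue [4, 9, 1, 3, 10, 13, 8]
Visit 4; enqueue 6 → queue [9, 1, 3, 10, 13, 8, 6]
Visit 9 → queue [1, 3, 10, 13, 8, 6]
Visit 1 → queue [3, 10, 13, 8, 6]
Visit 3 → queue [10, 13, 8, 6]
Visit 10 → queue [13, 8, 6]
Visit 13 → queue [8, 6]
Visit 8 → queue [6]
Visit 6 → queue []

12 -> 7 -> 11 -> 5 -> 0 -> 2 -> 4 -> 9 -> 1 -> 3 -> 10 -> 13 -> 8 -> 6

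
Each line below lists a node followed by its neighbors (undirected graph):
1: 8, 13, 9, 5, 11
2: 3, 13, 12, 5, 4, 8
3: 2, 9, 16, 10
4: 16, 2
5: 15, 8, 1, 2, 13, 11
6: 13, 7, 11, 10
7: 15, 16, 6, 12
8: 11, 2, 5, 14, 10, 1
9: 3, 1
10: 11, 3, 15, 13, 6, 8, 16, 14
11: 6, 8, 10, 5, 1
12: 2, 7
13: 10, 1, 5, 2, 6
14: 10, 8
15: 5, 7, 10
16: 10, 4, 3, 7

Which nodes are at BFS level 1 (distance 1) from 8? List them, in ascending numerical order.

1, 2, 5, 10, 11, 14

Level 0: 8
Level 1: 1, 2, 5, 10, 11, 14
Level 2: 3, 4, 6, 9, 12, 13, 15, 16
Level 3: 7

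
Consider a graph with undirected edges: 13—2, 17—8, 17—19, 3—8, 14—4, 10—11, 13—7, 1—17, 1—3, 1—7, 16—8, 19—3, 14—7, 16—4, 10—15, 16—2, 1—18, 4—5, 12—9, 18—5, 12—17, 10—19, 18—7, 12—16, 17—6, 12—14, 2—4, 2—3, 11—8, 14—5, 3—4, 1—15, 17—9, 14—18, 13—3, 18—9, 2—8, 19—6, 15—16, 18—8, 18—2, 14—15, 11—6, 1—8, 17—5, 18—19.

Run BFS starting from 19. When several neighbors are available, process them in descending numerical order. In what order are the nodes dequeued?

19 18 17 10 6 3 14 9 8 7 5 2 1 12 15 11 13 4 16

Visit 19; enqueue 18, 17, 10, 6, 3 → queue [18, 17, 10, 6, 3]
Visit 18; enqueue 14, 9, 8, 7, 5, 2, 1 → queue [17, 10, 6, 3, 14, 9, 8, 7, 5, 2, 1]
Visit 17; enqueue 12 → queue [10, 6, 3, 14, 9, 8, 7, 5, 2, 1, 12]
Visit 10; enqueue 15, 11 → queue [6, 3, 14, 9, 8, 7, 5, 2, 1, 12, 15, 11]
Visit 6 → queue [3, 14, 9, 8, 7, 5, 2, 1, 12, 15, 11]
Visit 3; enqueue 13, 4 → queue [14, 9, 8, 7, 5, 2, 1, 12, 15, 11, 13, 4]
Visit 14 → queue [9, 8, 7, 5, 2, 1, 12, 15, 11, 13, 4]
Visit 9 → queue [8, 7, 5, 2, 1, 12, 15, 11, 13, 4]
Visit 8; enqueue 16 → queue [7, 5, 2, 1, 12, 15, 11, 13, 4, 16]
Visit 7 → queue [5, 2, 1, 12, 15, 11, 13, 4, 16]
Visit 5 → queue [2, 1, 12, 15, 11, 13, 4, 16]
Visit 2 → queue [1, 12, 15, 11, 13, 4, 16]
Visit 1 → queue [12, 15, 11, 13, 4, 16]
Visit 12 → queue [15, 11, 13, 4, 16]
Visit 15 → queue [11, 13, 4, 16]
Visit 11 → queue [13, 4, 16]
Visit 13 → queue [4, 16]
Visit 4 → queue [16]
Visit 16 → queue []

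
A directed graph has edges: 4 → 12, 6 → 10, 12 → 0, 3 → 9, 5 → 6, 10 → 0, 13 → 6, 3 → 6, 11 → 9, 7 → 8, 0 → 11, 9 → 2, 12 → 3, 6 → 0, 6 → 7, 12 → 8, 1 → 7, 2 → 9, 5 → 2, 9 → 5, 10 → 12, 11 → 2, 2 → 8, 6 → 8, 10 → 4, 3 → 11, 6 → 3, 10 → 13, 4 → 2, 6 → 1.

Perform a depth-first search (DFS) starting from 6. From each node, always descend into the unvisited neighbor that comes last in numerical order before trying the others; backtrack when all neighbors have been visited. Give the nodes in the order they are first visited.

6 -> 10 -> 13 -> 12 -> 8 -> 3 -> 11 -> 9 -> 5 -> 2 -> 0 -> 4 -> 7 -> 1

Visit 6
6 → 10
10 → 13
10 → 12
12 → 8
12 → 3
3 → 11
11 → 9
9 → 5
5 → 2
12 → 0
10 → 4
6 → 7
6 → 1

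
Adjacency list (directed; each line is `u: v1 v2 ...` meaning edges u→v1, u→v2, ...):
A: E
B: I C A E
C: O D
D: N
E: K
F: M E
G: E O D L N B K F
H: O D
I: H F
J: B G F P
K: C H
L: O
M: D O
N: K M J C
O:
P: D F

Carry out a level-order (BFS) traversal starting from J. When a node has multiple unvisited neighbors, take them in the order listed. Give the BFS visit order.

Visit J; enqueue B, G, F, P → queue [B, G, F, P]
Visit B; enqueue I, C, A, E → queue [G, F, P, I, C, A, E]
Visit G; enqueue O, D, L, N, K → queue [F, P, I, C, A, E, O, D, L, N, K]
Visit F; enqueue M → queue [P, I, C, A, E, O, D, L, N, K, M]
Visit P → queue [I, C, A, E, O, D, L, N, K, M]
Visit I; enqueue H → queue [C, A, E, O, D, L, N, K, M, H]
Visit C → queue [A, E, O, D, L, N, K, M, H]
Visit A → queue [E, O, D, L, N, K, M, H]
Visit E → queue [O, D, L, N, K, M, H]
Visit O → queue [D, L, N, K, M, H]
Visit D → queue [L, N, K, M, H]
Visit L → queue [N, K, M, H]
Visit N → queue [K, M, H]
Visit K → queue [M, H]
Visit M → queue [H]
Visit H → queue []

J → B → G → F → P → I → C → A → E → O → D → L → N → K → M → H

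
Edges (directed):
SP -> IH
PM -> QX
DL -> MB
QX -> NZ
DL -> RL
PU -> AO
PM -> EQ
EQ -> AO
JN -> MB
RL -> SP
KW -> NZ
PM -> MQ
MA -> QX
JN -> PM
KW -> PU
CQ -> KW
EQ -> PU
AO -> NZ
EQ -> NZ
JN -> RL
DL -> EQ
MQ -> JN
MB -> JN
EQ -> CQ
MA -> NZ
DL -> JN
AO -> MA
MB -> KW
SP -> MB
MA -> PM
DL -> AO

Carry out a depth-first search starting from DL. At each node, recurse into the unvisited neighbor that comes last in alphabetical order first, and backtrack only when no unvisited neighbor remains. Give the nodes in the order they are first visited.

Visit DL
DL → RL
RL → SP
SP → MB
MB → KW
KW → PU
PU → AO
AO → NZ
AO → MA
MA → QX
MA → PM
PM → MQ
MQ → JN
PM → EQ
EQ → CQ
SP → IH

DL -> RL -> SP -> MB -> KW -> PU -> AO -> NZ -> MA -> QX -> PM -> MQ -> JN -> EQ -> CQ -> IH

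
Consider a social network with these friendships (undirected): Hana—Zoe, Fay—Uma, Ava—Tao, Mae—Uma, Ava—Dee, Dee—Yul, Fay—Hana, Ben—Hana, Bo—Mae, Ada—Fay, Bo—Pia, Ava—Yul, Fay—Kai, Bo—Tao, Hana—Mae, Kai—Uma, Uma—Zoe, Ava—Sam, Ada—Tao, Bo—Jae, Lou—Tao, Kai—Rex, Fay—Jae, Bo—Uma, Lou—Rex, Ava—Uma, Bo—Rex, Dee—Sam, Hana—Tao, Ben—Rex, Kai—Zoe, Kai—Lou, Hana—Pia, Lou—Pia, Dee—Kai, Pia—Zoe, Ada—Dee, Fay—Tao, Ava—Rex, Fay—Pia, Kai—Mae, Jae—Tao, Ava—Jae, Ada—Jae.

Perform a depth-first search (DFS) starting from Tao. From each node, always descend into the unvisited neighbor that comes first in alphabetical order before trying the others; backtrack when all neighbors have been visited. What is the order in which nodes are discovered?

Tao, Ada, Dee, Ava, Jae, Bo, Mae, Hana, Ben, Rex, Kai, Fay, Pia, Lou, Zoe, Uma, Sam, Yul

Visit Tao
Tao → Ada
Ada → Dee
Dee → Ava
Ava → Jae
Jae → Bo
Bo → Mae
Mae → Hana
Hana → Ben
Ben → Rex
Rex → Kai
Kai → Fay
Fay → Pia
Pia → Lou
Pia → Zoe
Zoe → Uma
Ava → Sam
Ava → Yul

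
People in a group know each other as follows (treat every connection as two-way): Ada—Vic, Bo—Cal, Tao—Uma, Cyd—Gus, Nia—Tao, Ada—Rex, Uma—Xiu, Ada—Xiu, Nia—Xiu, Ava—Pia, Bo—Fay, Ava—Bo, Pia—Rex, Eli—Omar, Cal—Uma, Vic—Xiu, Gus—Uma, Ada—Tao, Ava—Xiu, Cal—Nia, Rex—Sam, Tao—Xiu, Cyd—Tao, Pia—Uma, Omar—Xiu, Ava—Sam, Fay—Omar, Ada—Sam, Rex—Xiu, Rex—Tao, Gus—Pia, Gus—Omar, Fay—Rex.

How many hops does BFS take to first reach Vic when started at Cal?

3

Level 0: Cal
Level 1: Bo, Nia, Uma
Level 2: Ava, Fay, Gus, Pia, Tao, Xiu
Level 3: Ada, Cyd, Omar, Rex, Sam, Vic
Level 4: Eli
Vic first appears at level 3.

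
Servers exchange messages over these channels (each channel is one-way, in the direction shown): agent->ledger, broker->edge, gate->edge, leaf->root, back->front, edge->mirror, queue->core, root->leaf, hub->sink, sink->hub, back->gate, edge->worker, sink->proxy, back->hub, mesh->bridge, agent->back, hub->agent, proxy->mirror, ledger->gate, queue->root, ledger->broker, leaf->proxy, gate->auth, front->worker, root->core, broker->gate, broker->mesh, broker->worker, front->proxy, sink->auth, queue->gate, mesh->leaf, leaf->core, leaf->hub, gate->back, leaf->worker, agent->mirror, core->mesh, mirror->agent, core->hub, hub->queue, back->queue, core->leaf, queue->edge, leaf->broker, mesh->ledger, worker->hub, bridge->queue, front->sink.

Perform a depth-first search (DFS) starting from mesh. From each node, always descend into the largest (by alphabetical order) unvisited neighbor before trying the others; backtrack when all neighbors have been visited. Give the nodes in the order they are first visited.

Visit mesh
mesh → ledger
ledger → gate
gate → edge
edge → worker
worker → hub
hub → sink
sink → proxy
proxy → mirror
mirror → agent
agent → back
back → queue
queue → root
root → leaf
leaf → core
leaf → broker
back → front
sink → auth
mesh → bridge

mesh -> ledger -> gate -> edge -> worker -> hub -> sink -> proxy -> mirror -> agent -> back -> queue -> root -> leaf -> core -> broker -> front -> auth -> bridge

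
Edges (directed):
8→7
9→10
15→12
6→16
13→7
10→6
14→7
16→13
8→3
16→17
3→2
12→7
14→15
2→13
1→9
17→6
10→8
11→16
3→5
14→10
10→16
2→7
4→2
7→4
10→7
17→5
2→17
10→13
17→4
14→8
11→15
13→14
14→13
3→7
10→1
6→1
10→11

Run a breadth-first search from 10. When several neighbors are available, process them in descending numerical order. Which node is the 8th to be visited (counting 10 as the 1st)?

1

Visit 10; enqueue 16, 13, 11, 8, 7, 6, 1 → queue [16, 13, 11, 8, 7, 6, 1]
Visit 16; enqueue 17 → queue [13, 11, 8, 7, 6, 1, 17]
Visit 13; enqueue 14 → queue [11, 8, 7, 6, 1, 17, 14]
Visit 11; enqueue 15 → queue [8, 7, 6, 1, 17, 14, 15]
Visit 8; enqueue 3 → queue [7, 6, 1, 17, 14, 15, 3]
Visit 7; enqueue 4 → queue [6, 1, 17, 14, 15, 3, 4]
Visit 6 → queue [1, 17, 14, 15, 3, 4]
Visit 1; enqueue 9 → queue [17, 14, 15, 3, 4, 9]
Visit 17; enqueue 5 → queue [14, 15, 3, 4, 9, 5]
Visit 14 → queue [15, 3, 4, 9, 5]
Visit 15; enqueue 12 → queue [3, 4, 9, 5, 12]
Visit 3; enqueue 2 → queue [4, 9, 5, 12, 2]
Visit 4 → queue [9, 5, 12, 2]
Visit 9 → queue [5, 12, 2]
Visit 5 → queue [12, 2]
Visit 12 → queue [2]
Visit 2 → queue []

Visit order: 10, 16, 13, 11, 8, 7, 6, 1, 17, 14, 15, 3, 4, 9, 5, 12, 2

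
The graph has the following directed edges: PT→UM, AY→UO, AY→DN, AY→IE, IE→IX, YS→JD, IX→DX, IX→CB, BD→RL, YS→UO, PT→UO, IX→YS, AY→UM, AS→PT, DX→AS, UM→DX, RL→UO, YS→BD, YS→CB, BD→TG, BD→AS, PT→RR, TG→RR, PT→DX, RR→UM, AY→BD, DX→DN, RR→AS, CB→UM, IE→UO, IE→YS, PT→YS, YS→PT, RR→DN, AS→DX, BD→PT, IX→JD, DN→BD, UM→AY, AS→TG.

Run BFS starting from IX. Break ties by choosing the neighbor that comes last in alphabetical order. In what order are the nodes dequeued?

IX, YS, JD, DX, CB, UO, PT, BD, DN, AS, UM, RR, TG, RL, AY, IE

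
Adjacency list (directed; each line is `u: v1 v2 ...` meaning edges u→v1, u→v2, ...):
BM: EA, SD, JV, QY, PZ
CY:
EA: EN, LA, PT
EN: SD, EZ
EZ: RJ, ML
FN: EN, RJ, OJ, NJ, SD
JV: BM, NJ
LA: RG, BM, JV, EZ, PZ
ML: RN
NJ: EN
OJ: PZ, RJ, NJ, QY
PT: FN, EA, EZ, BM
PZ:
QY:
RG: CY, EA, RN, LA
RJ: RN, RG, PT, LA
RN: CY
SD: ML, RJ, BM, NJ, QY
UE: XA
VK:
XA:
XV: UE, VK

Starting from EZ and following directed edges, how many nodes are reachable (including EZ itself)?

18

BFS from EZ visits: EZ, RJ, ML, RN, RG, PT, LA, CY, EA, FN, BM, JV, PZ, EN, OJ, NJ, SD, QY
Reachable nodes: 18 of 22 total.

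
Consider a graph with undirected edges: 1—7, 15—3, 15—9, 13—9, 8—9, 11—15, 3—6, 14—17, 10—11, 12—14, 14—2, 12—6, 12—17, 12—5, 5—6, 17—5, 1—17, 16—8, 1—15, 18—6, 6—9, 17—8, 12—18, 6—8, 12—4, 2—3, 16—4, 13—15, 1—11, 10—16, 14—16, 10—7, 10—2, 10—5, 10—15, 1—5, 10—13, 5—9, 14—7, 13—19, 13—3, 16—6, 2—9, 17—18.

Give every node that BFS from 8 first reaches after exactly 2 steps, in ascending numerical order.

1, 2, 3, 4, 5, 10, 12, 13, 14, 15, 18

Level 0: 8
Level 1: 6, 9, 16, 17
Level 2: 1, 2, 3, 4, 5, 10, 12, 13, 14, 15, 18
Level 3: 7, 11, 19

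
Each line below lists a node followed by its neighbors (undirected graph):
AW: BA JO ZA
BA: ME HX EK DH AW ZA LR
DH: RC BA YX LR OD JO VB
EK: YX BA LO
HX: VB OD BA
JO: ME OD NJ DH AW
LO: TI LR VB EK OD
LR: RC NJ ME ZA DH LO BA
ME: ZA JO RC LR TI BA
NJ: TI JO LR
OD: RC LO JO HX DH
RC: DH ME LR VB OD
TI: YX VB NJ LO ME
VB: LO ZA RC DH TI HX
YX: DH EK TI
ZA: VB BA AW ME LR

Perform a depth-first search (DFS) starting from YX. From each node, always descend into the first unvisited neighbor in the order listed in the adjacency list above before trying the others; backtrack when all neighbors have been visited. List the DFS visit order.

YX DH RC ME ZA VB LO TI NJ JO OD HX BA EK AW LR

Visit YX
YX → DH
DH → RC
RC → ME
ME → ZA
ZA → VB
VB → LO
LO → TI
TI → NJ
NJ → JO
JO → OD
OD → HX
HX → BA
BA → EK
BA → AW
BA → LR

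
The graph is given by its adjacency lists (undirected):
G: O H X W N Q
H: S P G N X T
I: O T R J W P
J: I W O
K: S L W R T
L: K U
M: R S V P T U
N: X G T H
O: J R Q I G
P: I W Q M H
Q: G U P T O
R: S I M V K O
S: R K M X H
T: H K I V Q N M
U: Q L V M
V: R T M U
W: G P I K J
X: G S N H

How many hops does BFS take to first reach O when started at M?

Level 0: M
Level 1: P, R, S, T, U, V
Level 2: H, I, K, L, N, O, Q, W, X
Level 3: G, J
O first appears at level 2.

2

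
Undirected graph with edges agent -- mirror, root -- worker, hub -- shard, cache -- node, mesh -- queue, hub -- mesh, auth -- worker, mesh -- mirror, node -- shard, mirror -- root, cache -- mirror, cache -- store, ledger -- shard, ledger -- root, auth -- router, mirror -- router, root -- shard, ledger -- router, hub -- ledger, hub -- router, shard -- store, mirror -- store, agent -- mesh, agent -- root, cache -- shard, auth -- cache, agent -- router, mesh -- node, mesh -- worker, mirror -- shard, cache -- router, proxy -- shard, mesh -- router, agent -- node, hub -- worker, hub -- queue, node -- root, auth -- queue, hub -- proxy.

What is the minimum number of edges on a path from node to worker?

2

Level 0: node
Level 1: agent, cache, mesh, root, shard
Level 2: auth, hub, ledger, mirror, proxy, queue, router, store, worker
worker first appears at level 2.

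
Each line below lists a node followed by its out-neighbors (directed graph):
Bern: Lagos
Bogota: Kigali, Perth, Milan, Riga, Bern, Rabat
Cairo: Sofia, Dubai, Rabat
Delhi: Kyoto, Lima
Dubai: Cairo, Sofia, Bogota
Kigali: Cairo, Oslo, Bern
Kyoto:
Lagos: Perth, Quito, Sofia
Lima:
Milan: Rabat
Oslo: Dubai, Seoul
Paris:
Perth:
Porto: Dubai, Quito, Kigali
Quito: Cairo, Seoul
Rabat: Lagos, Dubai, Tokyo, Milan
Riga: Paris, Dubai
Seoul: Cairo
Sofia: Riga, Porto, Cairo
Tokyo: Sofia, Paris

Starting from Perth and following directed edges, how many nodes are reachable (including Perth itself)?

BFS from Perth visits: Perth
Reachable nodes: 1 of 20 total.

1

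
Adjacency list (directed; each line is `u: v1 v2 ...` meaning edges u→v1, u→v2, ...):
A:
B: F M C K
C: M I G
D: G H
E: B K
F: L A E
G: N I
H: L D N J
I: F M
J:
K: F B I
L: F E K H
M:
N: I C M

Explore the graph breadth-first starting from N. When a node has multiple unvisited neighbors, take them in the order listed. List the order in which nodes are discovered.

N, I, C, M, F, G, L, A, E, K, H, B, D, J

Visit N; enqueue I, C, M → queue [I, C, M]
Visit I; enqueue F → queue [C, M, F]
Visit C; enqueue G → queue [M, F, G]
Visit M → queue [F, G]
Visit F; enqueue L, A, E → queue [G, L, A, E]
Visit G → queue [L, A, E]
Visit L; enqueue K, H → queue [A, E, K, H]
Visit A → queue [E, K, H]
Visit E; enqueue B → queue [K, H, B]
Visit K → queue [H, B]
Visit H; enqueue D, J → queue [B, D, J]
Visit B → queue [D, J]
Visit D → queue [J]
Visit J → queue []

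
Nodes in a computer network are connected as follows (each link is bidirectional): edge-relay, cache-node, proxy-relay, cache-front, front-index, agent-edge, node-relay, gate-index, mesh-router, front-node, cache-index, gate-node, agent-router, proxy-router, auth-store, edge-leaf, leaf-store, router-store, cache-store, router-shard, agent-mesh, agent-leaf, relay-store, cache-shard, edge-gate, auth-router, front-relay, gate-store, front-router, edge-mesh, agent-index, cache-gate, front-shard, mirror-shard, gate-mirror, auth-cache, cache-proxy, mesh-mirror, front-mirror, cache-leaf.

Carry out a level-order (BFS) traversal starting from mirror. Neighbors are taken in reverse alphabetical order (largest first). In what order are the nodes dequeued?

mirror → shard → mesh → gate → front → router → cache → edge → agent → store → node → index → relay → proxy → auth → leaf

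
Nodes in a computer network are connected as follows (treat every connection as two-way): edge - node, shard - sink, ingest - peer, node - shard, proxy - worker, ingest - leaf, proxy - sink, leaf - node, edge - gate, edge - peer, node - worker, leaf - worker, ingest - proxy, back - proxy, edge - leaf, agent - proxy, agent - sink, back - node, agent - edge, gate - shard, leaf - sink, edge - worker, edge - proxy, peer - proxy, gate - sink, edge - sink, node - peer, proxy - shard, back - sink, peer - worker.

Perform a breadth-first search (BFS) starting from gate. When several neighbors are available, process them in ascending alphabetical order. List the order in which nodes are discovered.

gate, edge, shard, sink, agent, leaf, node, peer, proxy, worker, back, ingest

Visit gate; enqueue edge, shard, sink → queue [edge, shard, sink]
Visit edge; enqueue agent, leaf, node, peer, proxy, worker → queue [shard, sink, agent, leaf, node, peer, proxy, worker]
Visit shard → queue [sink, agent, leaf, node, peer, proxy, worker]
Visit sink; enqueue back → queue [agent, leaf, node, peer, proxy, worker, back]
Visit agent → queue [leaf, node, peer, proxy, worker, back]
Visit leaf; enqueue ingest → queue [node, peer, proxy, worker, back, ingest]
Visit node → queue [peer, proxy, worker, back, ingest]
Visit peer → queue [proxy, worker, back, ingest]
Visit proxy → queue [worker, back, ingest]
Visit worker → queue [back, ingest]
Visit back → queue [ingest]
Visit ingest → queue []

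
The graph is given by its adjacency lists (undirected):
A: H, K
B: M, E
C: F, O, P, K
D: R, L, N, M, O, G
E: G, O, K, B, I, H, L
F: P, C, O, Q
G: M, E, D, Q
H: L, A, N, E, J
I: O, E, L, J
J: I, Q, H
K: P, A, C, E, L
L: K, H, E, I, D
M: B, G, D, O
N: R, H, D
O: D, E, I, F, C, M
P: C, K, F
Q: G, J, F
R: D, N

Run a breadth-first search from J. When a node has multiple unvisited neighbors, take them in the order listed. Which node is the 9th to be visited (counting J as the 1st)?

F

Visit J; enqueue I, Q, H → queue [I, Q, H]
Visit I; enqueue O, E, L → queue [Q, H, O, E, L]
Visit Q; enqueue G, F → queue [H, O, E, L, G, F]
Visit H; enqueue A, N → queue [O, E, L, G, F, A, N]
Visit O; enqueue D, C, M → queue [E, L, G, F, A, N, D, C, M]
Visit E; enqueue K, B → queue [L, G, F, A, N, D, C, M, K, B]
Visit L → queue [G, F, A, N, D, C, M, K, B]
Visit G → queue [F, A, N, D, C, M, K, B]
Visit F; enqueue P → queue [A, N, D, C, M, K, B, P]
Visit A → queue [N, D, C, M, K, B, P]
Visit N; enqueue R → queue [D, C, M, K, B, P, R]
Visit D → queue [C, M, K, B, P, R]
Visit C → queue [M, K, B, P, R]
Visit M → queue [K, B, P, R]
Visit K → queue [B, P, R]
Visit B → queue [P, R]
Visit P → queue [R]
Visit R → queue []

Visit order: J, I, Q, H, O, E, L, G, F, A, N, D, C, M, K, B, P, R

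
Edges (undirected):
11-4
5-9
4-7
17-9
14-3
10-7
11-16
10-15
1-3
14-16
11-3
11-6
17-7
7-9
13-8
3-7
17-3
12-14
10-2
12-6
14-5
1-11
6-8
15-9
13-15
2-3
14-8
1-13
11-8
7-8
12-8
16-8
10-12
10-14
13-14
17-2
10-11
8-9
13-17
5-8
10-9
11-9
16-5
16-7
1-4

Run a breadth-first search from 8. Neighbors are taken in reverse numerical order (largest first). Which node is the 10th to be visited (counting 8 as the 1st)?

Visit 8; enqueue 16, 14, 13, 12, 11, 9, 7, 6, 5 → queue [16, 14, 13, 12, 11, 9, 7, 6, 5]
Visit 16 → queue [14, 13, 12, 11, 9, 7, 6, 5]
Visit 14; enqueue 10, 3 → queue [13, 12, 11, 9, 7, 6, 5, 10, 3]
Visit 13; enqueue 17, 15, 1 → queue [12, 11, 9, 7, 6, 5, 10, 3, 17, 15, 1]
Visit 12 → queue [11, 9, 7, 6, 5, 10, 3, 17, 15, 1]
Visit 11; enqueue 4 → queue [9, 7, 6, 5, 10, 3, 17, 15, 1, 4]
Visit 9 → queue [7, 6, 5, 10, 3, 17, 15, 1, 4]
Visit 7 → queue [6, 5, 10, 3, 17, 15, 1, 4]
Visit 6 → queue [5, 10, 3, 17, 15, 1, 4]
Visit 5 → queue [10, 3, 17, 15, 1, 4]
Visit 10; enqueue 2 → queue [3, 17, 15, 1, 4, 2]
Visit 3 → queue [17, 15, 1, 4, 2]
Visit 17 → queue [15, 1, 4, 2]
Visit 15 → queue [1, 4, 2]
Visit 1 → queue [4, 2]
Visit 4 → queue [2]
Visit 2 → queue []

Visit order: 8, 16, 14, 13, 12, 11, 9, 7, 6, 5, 10, 3, 17, 15, 1, 4, 2

5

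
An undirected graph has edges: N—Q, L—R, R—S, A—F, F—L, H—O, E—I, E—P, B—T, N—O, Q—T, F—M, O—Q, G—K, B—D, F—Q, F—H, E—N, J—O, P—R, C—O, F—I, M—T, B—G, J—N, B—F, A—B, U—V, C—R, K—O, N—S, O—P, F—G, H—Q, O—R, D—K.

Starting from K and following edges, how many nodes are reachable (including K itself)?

BFS from K visits: K, O, G, D, R, Q, P, N, J, H, C, F, B, S, L, T, E, M, I, A
Reachable nodes: 20 of 22 total.

20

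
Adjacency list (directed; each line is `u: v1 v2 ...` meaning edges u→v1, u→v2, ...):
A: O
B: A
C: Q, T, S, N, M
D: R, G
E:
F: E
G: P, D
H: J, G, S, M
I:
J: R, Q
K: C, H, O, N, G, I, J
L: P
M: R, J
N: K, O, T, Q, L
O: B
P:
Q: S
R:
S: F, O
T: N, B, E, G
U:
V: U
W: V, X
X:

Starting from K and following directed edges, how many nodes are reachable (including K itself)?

20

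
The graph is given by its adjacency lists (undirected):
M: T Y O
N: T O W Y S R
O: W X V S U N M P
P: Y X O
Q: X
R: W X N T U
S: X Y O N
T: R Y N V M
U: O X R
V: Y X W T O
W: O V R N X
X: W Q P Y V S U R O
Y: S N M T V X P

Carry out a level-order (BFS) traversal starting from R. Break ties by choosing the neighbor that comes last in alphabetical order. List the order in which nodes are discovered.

R X W U T N Y V S Q P O M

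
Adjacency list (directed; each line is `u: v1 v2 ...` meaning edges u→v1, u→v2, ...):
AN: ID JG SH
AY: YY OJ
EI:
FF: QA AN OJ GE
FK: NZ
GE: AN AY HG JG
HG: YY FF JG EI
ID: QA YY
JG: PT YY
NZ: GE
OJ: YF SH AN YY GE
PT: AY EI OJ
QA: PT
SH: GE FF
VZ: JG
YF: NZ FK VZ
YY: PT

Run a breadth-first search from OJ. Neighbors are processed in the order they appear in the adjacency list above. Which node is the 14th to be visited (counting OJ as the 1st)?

Visit OJ; enqueue YF, SH, AN, YY, GE → queue [YF, SH, AN, YY, GE]
Visit YF; enqueue NZ, FK, VZ → queue [SH, AN, YY, GE, NZ, FK, VZ]
Visit SH; enqueue FF → queue [AN, YY, GE, NZ, FK, VZ, FF]
Visit AN; enqueue ID, JG → queue [YY, GE, NZ, FK, VZ, FF, ID, JG]
Visit YY; enqueue PT → queue [GE, NZ, FK, VZ, FF, ID, JG, PT]
Visit GE; enqueue AY, HG → queue [NZ, FK, VZ, FF, ID, JG, PT, AY, HG]
Visit NZ → queue [FK, VZ, FF, ID, JG, PT, AY, HG]
Visit FK → queue [VZ, FF, ID, JG, PT, AY, HG]
Visit VZ → queue [FF, ID, JG, PT, AY, HG]
Visit FF; enqueue QA → queue [ID, JG, PT, AY, HG, QA]
Visit ID → queue [JG, PT, AY, HG, QA]
Visit JG → queue [PT, AY, HG, QA]
Visit PT; enqueue EI → queue [AY, HG, QA, EI]
Visit AY → queue [HG, QA, EI]
Visit HG → queue [QA, EI]
Visit QA → queue [EI]
Visit EI → queue []

Visit order: OJ, YF, SH, AN, YY, GE, NZ, FK, VZ, FF, ID, JG, PT, AY, HG, QA, EI

AY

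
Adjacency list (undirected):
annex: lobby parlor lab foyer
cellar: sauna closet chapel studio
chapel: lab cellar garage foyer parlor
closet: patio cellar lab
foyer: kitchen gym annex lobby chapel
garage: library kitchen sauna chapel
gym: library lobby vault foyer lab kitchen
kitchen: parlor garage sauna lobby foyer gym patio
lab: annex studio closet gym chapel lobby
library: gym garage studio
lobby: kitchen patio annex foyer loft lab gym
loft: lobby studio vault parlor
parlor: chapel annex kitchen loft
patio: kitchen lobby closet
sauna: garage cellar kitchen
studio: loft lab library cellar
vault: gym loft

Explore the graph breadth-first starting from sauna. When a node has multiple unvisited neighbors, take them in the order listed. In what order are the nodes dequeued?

sauna garage cellar kitchen library chapel closet studio parlor lobby foyer gym patio lab loft annex vault

Visit sauna; enqueue garage, cellar, kitchen → queue [garage, cellar, kitchen]
Visit garage; enqueue library, chapel → queue [cellar, kitchen, library, chapel]
Visit cellar; enqueue closet, studio → queue [kitchen, library, chapel, closet, studio]
Visit kitchen; enqueue parlor, lobby, foyer, gym, patio → queue [library, chapel, closet, studio, parlor, lobby, foyer, gym, patio]
Visit library → queue [chapel, closet, studio, parlor, lobby, foyer, gym, patio]
Visit chapel; enqueue lab → queue [closet, studio, parlor, lobby, foyer, gym, patio, lab]
Visit closet → queue [studio, parlor, lobby, foyer, gym, patio, lab]
Visit studio; enqueue loft → queue [parlor, lobby, foyer, gym, patio, lab, loft]
Visit parlor; enqueue annex → queue [lobby, foyer, gym, patio, lab, loft, annex]
Visit lobby → queue [foyer, gym, patio, lab, loft, annex]
Visit foyer → queue [gym, patio, lab, loft, annex]
Visit gym; enqueue vault → queue [patio, lab, loft, annex, vault]
Visit patio → queue [lab, loft, annex, vault]
Visit lab → queue [loft, annex, vault]
Visit loft → queue [annex, vault]
Visit annex → queue [vault]
Visit vault → queue []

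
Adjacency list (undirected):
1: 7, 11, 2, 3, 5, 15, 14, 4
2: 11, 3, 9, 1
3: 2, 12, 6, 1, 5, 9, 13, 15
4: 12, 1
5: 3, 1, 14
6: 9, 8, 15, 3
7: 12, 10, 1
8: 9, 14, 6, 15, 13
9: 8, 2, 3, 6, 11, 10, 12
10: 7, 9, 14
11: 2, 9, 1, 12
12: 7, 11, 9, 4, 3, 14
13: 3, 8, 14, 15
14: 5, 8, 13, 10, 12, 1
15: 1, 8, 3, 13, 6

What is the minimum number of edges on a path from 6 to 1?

2

Level 0: 6
Level 1: 3, 8, 9, 15
Level 2: 1, 2, 5, 10, 11, 12, 13, 14
Level 3: 4, 7
1 first appears at level 2.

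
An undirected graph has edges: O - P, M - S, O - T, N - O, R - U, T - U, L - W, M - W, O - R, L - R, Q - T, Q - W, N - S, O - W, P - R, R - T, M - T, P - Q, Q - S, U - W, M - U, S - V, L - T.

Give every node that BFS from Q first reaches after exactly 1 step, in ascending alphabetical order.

P, S, T, W

Level 0: Q
Level 1: P, S, T, W
Level 2: L, M, N, O, R, U, V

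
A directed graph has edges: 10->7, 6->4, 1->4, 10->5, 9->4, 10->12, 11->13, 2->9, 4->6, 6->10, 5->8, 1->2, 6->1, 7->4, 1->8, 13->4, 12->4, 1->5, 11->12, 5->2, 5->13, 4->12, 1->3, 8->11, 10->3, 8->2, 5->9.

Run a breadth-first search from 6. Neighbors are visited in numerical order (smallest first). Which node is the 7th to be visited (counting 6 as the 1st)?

5

Visit 6; enqueue 1, 4, 10 → queue [1, 4, 10]
Visit 1; enqueue 2, 3, 5, 8 → queue [4, 10, 2, 3, 5, 8]
Visit 4; enqueue 12 → queue [10, 2, 3, 5, 8, 12]
Visit 10; enqueue 7 → queue [2, 3, 5, 8, 12, 7]
Visit 2; enqueue 9 → queue [3, 5, 8, 12, 7, 9]
Visit 3 → queue [5, 8, 12, 7, 9]
Visit 5; enqueue 13 → queue [8, 12, 7, 9, 13]
Visit 8; enqueue 11 → queue [12, 7, 9, 13, 11]
Visit 12 → queue [7, 9, 13, 11]
Visit 7 → queue [9, 13, 11]
Visit 9 → queue [13, 11]
Visit 13 → queue [11]
Visit 11 → queue []

Visit order: 6, 1, 4, 10, 2, 3, 5, 8, 12, 7, 9, 13, 11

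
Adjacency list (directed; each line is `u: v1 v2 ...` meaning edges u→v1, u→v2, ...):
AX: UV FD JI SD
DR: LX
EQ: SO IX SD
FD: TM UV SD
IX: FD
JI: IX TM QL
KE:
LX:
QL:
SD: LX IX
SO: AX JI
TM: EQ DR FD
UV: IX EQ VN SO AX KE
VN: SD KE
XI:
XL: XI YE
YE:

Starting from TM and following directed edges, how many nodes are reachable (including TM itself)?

BFS from TM visits: TM, FD, EQ, DR, UV, SD, SO, IX, LX, VN, KE, AX, JI, QL
Reachable nodes: 14 of 17 total.

14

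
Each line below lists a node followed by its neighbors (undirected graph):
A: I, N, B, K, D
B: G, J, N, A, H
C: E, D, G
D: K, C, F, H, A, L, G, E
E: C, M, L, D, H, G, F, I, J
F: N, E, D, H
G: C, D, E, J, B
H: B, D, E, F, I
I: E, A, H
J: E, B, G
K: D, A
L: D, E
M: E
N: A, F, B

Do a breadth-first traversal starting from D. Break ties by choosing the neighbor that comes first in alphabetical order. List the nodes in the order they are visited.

Visit D; enqueue A, C, E, F, G, H, K, L → queue [A, C, E, F, G, H, K, L]
Visit A; enqueue B, I, N → queue [C, E, F, G, H, K, L, B, I, N]
Visit C → queue [E, F, G, H, K, L, B, I, N]
Visit E; enqueue J, M → queue [F, G, H, K, L, B, I, N, J, M]
Visit F → queue [G, H, K, L, B, I, N, J, M]
Visit G → queue [H, K, L, B, I, N, J, M]
Visit H → queue [K, L, B, I, N, J, M]
Visit K → queue [L, B, I, N, J, M]
Visit L → queue [B, I, N, J, M]
Visit B → queue [I, N, J, M]
Visit I → queue [N, J, M]
Visit N → queue [J, M]
Visit J → queue [M]
Visit M → queue []

D -> A -> C -> E -> F -> G -> H -> K -> L -> B -> I -> N -> J -> M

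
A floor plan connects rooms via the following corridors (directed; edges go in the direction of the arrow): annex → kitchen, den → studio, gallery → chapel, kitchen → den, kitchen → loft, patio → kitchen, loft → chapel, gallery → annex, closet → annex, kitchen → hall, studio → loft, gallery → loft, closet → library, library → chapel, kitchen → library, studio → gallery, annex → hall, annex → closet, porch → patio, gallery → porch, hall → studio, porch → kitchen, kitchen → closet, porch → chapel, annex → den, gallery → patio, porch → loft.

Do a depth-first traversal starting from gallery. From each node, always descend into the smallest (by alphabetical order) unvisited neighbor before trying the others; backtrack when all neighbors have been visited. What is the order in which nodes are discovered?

gallery → annex → closet → library → chapel → den → studio → loft → hall → kitchen → patio → porch

Visit gallery
gallery → annex
annex → closet
closet → library
library → chapel
annex → den
den → studio
studio → loft
annex → hall
annex → kitchen
gallery → patio
gallery → porch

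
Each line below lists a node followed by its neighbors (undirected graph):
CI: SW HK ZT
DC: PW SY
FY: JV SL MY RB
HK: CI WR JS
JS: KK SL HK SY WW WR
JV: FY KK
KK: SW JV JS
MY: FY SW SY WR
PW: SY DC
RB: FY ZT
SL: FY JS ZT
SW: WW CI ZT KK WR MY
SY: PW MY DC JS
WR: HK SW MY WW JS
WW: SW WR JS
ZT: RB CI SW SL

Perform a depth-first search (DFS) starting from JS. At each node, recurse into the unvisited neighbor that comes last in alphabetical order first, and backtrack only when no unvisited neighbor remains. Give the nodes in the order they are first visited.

JS, WW, WR, SW, ZT, SL, FY, RB, MY, SY, PW, DC, JV, KK, CI, HK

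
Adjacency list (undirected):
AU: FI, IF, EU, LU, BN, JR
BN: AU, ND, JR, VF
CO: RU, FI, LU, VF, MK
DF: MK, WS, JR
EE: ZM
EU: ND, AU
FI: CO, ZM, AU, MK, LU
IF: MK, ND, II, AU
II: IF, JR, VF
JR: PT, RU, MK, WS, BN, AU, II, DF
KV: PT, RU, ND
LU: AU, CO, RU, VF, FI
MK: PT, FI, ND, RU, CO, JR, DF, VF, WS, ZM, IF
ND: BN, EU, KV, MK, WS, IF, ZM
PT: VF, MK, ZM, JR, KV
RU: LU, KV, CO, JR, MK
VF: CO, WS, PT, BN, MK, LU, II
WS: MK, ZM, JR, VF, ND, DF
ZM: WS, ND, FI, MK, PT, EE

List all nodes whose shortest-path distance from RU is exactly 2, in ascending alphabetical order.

AU, BN, DF, FI, IF, II, ND, PT, VF, WS, ZM

Level 0: RU
Level 1: CO, JR, KV, LU, MK
Level 2: AU, BN, DF, FI, IF, II, ND, PT, VF, WS, ZM
Level 3: EE, EU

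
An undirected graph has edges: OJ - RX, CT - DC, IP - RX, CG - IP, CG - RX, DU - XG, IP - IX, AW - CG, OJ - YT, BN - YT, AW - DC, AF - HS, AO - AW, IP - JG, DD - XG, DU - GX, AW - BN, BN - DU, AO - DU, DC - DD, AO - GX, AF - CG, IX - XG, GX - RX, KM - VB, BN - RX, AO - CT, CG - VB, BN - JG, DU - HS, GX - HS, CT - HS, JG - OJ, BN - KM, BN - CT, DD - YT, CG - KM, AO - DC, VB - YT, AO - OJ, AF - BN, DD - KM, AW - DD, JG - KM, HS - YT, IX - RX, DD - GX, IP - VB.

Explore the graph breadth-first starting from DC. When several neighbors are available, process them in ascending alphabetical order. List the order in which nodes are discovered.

DC, AO, AW, CT, DD, DU, GX, OJ, BN, CG, HS, KM, XG, YT, RX, JG, AF, IP, VB, IX

Visit DC; enqueue AO, AW, CT, DD → queue [AO, AW, CT, DD]
Visit AO; enqueue DU, GX, OJ → queue [AW, CT, DD, DU, GX, OJ]
Visit AW; enqueue BN, CG → queue [CT, DD, DU, GX, OJ, BN, CG]
Visit CT; enqueue HS → queue [DD, DU, GX, OJ, BN, CG, HS]
Visit DD; enqueue KM, XG, YT → queue [DU, GX, OJ, BN, CG, HS, KM, XG, YT]
Visit DU → queue [GX, OJ, BN, CG, HS, KM, XG, YT]
Visit GX; enqueue RX → queue [OJ, BN, CG, HS, KM, XG, YT, RX]
Visit OJ; enqueue JG → queue [BN, CG, HS, KM, XG, YT, RX, JG]
Visit BN; enqueue AF → queue [CG, HS, KM, XG, YT, RX, JG, AF]
Visit CG; enqueue IP, VB → queue [HS, KM, XG, YT, RX, JG, AF, IP, VB]
Visit HS → queue [KM, XG, YT, RX, JG, AF, IP, VB]
Visit KM → queue [XG, YT, RX, JG, AF, IP, VB]
Visit XG; enqueue IX → queue [YT, RX, JG, AF, IP, VB, IX]
Visit YT → queue [RX, JG, AF, IP, VB, IX]
Visit RX → queue [JG, AF, IP, VB, IX]
Visit JG → queue [AF, IP, VB, IX]
Visit AF → queue [IP, VB, IX]
Visit IP → queue [VB, IX]
Visit VB → queue [IX]
Visit IX → queue []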